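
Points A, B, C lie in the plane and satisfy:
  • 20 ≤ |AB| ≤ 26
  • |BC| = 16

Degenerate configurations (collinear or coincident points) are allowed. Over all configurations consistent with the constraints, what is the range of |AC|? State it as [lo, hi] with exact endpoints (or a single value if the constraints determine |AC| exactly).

|AC| ∈ [4, 42]  (≈ [4.0000, 42.0000])

|AB| ∈ [20, 26]
|BC| ∈ {16}
|AC| ∈ [4, 42]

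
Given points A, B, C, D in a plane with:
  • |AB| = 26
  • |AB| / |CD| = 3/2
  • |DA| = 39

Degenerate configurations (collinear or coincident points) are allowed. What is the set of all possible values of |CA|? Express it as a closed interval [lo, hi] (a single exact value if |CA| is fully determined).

|AB| ∈ {26}
|AD| ∈ {39}
|CD| ∈ {52/3}
|BD| ∈ [13, 65]
|AC| ∈ [65/3, 169/3]
|BC| ∈ [0, 247/3]

|CA| ∈ [65/3, 169/3]  (≈ [21.6667, 56.3333])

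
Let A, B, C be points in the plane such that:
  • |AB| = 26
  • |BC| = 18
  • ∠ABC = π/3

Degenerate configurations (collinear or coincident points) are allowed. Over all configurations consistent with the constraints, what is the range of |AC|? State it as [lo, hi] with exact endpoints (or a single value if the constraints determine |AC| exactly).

|AC| = 2·√(133)  (≈ 23.0651)

|AB| ∈ {26}
|BC| ∈ {18}
|AC| ∈ {2·√(133)}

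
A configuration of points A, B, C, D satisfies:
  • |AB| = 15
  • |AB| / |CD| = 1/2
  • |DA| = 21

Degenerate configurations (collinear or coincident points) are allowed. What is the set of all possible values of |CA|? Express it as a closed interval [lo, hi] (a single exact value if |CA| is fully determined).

|AB| ∈ {15}
|AD| ∈ {21}
|CD| ∈ {30}
|BD| ∈ [6, 36]
|AC| ∈ [9, 51]
|BC| ∈ [0, 66]

|CA| ∈ [9, 51]  (≈ [9.0000, 51.0000])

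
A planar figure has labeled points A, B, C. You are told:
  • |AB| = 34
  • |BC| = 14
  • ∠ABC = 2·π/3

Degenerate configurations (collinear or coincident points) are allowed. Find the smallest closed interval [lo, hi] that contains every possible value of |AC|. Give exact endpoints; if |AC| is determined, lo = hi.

|AC| = 2·√(457)  (≈ 42.7551)

|AB| ∈ {34}
|BC| ∈ {14}
|AC| ∈ {2·√(457)}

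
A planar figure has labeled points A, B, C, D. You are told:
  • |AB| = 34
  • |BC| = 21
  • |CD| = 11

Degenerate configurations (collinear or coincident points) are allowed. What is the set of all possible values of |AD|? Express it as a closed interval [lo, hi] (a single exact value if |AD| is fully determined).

|AB| ∈ {34}
|BC| ∈ {21}
|CD| ∈ {11}
|AC| ∈ [13, 55]
|BD| ∈ [10, 32]
|AD| ∈ [2, 66]

|AD| ∈ [2, 66]  (≈ [2.0000, 66.0000])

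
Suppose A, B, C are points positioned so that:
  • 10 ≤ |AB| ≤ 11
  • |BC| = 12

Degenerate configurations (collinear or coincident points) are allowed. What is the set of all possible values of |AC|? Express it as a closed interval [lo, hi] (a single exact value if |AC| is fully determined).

|AB| ∈ [10, 11]
|BC| ∈ {12}
|AC| ∈ [1, 23]

|AC| ∈ [1, 23]  (≈ [1.0000, 23.0000])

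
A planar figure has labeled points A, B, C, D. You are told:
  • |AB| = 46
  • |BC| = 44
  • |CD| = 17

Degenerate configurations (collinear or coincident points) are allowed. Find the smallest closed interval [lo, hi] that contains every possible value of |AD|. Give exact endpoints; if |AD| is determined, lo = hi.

|AD| ∈ [0, 107]  (≈ [0.0000, 107.0000])

|AB| ∈ {46}
|BC| ∈ {44}
|CD| ∈ {17}
|AC| ∈ [2, 90]
|BD| ∈ [27, 61]
|AD| ∈ [0, 107]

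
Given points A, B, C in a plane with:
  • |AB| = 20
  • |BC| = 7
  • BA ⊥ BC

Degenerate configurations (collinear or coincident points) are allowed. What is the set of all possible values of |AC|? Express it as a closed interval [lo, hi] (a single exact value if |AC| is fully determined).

|AB| ∈ {20}
|BC| ∈ {7}
|AC| ∈ {√(449)}

|AC| = √(449)  (≈ 21.1896)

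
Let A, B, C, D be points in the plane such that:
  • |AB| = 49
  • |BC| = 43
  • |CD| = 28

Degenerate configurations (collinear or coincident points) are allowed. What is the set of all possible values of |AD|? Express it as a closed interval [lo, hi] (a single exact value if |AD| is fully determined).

|AD| ∈ [0, 120]  (≈ [0.0000, 120.0000])

|AB| ∈ {49}
|BC| ∈ {43}
|CD| ∈ {28}
|AC| ∈ [6, 92]
|BD| ∈ [15, 71]
|AD| ∈ [0, 120]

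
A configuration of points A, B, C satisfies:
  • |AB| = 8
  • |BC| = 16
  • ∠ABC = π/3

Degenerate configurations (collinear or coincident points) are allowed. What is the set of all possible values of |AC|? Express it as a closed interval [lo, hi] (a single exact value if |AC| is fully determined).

|AC| = 8·√(3)  (≈ 13.8564)

|AB| ∈ {8}
|BC| ∈ {16}
|AC| ∈ {8·√(3)}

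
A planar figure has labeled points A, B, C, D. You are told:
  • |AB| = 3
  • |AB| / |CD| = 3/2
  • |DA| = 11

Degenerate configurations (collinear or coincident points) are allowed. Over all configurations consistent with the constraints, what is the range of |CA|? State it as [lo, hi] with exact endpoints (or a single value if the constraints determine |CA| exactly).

|AB| ∈ {3}
|AD| ∈ {11}
|CD| ∈ {2}
|BD| ∈ [8, 14]
|AC| ∈ [9, 13]
|BC| ∈ [6, 16]

|CA| ∈ [9, 13]  (≈ [9.0000, 13.0000])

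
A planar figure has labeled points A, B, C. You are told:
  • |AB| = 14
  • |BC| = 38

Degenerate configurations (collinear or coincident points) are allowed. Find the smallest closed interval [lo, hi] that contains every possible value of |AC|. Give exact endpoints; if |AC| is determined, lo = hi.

|AC| ∈ [24, 52]  (≈ [24.0000, 52.0000])

|AB| ∈ {14}
|BC| ∈ {38}
|AC| ∈ [24, 52]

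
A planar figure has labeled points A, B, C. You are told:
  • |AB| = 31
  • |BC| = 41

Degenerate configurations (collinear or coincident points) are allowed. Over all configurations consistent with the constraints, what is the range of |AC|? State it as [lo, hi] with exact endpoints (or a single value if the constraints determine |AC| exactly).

|AC| ∈ [10, 72]  (≈ [10.0000, 72.0000])

|AB| ∈ {31}
|BC| ∈ {41}
|AC| ∈ [10, 72]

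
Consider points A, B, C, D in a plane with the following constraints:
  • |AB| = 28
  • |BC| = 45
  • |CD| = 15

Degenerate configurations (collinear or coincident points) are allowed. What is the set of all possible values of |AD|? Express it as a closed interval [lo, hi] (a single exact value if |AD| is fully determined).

|AD| ∈ [2, 88]  (≈ [2.0000, 88.0000])

|AB| ∈ {28}
|BC| ∈ {45}
|CD| ∈ {15}
|AC| ∈ [17, 73]
|BD| ∈ [30, 60]
|AD| ∈ [2, 88]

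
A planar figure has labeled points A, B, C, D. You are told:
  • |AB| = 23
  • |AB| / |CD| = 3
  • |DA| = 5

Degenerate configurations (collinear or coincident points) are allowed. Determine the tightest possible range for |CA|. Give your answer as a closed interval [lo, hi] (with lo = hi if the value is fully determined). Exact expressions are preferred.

|CA| ∈ [8/3, 38/3]  (≈ [2.6667, 12.6667])

|AB| ∈ {23}
|AD| ∈ {5}
|CD| ∈ {23/3}
|BD| ∈ [18, 28]
|AC| ∈ [8/3, 38/3]
|BC| ∈ [31/3, 107/3]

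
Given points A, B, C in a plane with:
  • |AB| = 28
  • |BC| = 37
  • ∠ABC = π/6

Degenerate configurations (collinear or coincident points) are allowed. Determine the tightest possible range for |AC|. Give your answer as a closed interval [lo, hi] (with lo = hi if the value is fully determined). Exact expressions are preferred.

|AC| = √(2153 - 1036·√(3))  (≈ 18.9366)

|AB| ∈ {28}
|BC| ∈ {37}
|AC| ∈ {√(2153 - 1036·√(3))}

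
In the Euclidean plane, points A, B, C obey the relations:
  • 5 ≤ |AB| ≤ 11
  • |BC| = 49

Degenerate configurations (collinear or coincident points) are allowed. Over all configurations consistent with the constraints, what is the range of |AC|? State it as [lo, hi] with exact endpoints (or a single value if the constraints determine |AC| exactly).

|AC| ∈ [38, 60]  (≈ [38.0000, 60.0000])

|AB| ∈ [5, 11]
|BC| ∈ {49}
|AC| ∈ [38, 60]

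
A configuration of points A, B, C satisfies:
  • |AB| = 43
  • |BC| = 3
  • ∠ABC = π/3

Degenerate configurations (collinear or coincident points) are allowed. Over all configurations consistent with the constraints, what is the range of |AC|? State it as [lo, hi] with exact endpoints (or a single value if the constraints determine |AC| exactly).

|AB| ∈ {43}
|BC| ∈ {3}
|AC| ∈ {√(1729)}

|AC| = √(1729)  (≈ 41.5812)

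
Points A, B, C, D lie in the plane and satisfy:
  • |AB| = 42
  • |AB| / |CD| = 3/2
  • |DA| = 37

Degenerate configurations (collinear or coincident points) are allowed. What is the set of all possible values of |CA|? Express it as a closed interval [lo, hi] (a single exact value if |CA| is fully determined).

|CA| ∈ [9, 65]  (≈ [9.0000, 65.0000])

|AB| ∈ {42}
|AD| ∈ {37}
|CD| ∈ {28}
|BD| ∈ [5, 79]
|AC| ∈ [9, 65]
|BC| ∈ [0, 107]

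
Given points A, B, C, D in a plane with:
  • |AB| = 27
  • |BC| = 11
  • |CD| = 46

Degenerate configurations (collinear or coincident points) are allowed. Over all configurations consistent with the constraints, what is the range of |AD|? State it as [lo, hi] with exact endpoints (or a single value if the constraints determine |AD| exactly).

|AD| ∈ [8, 84]  (≈ [8.0000, 84.0000])

|AB| ∈ {27}
|BC| ∈ {11}
|CD| ∈ {46}
|AC| ∈ [16, 38]
|BD| ∈ [35, 57]
|AD| ∈ [8, 84]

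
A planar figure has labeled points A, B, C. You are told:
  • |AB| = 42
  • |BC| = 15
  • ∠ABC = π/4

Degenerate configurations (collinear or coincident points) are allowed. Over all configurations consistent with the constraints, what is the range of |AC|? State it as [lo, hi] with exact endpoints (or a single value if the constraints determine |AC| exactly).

|AC| = 3·√(221 - 70·√(2))  (≈ 33.1368)

|AB| ∈ {42}
|BC| ∈ {15}
|AC| ∈ {3·√(221 - 70·√(2))}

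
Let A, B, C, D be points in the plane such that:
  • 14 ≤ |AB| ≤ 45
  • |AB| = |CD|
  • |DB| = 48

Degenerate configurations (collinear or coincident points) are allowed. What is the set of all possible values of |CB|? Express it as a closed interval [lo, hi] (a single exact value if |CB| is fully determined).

|CB| ∈ [3, 93]  (≈ [3.0000, 93.0000])

|AB| ∈ [14, 45]
|BD| ∈ {48}
|CD| ∈ [14, 45]
|AD| ∈ [3, 93]
|BC| ∈ [3, 93]
|AC| ∈ [0, 138]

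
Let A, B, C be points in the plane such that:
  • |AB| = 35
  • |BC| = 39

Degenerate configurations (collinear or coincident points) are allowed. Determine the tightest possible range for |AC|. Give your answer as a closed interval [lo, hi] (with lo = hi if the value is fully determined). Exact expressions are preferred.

|AC| ∈ [4, 74]  (≈ [4.0000, 74.0000])

|AB| ∈ {35}
|BC| ∈ {39}
|AC| ∈ [4, 74]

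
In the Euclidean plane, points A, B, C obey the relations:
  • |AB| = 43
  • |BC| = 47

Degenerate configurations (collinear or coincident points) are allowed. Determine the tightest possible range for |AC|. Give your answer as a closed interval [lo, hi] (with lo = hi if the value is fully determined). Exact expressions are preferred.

|AC| ∈ [4, 90]  (≈ [4.0000, 90.0000])

|AB| ∈ {43}
|BC| ∈ {47}
|AC| ∈ [4, 90]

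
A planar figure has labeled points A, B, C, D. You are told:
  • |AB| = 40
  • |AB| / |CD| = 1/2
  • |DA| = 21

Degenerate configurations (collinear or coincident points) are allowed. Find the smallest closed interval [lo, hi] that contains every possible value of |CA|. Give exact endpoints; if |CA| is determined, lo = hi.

|CA| ∈ [59, 101]  (≈ [59.0000, 101.0000])

|AB| ∈ {40}
|AD| ∈ {21}
|CD| ∈ {80}
|BD| ∈ [19, 61]
|AC| ∈ [59, 101]
|BC| ∈ [19, 141]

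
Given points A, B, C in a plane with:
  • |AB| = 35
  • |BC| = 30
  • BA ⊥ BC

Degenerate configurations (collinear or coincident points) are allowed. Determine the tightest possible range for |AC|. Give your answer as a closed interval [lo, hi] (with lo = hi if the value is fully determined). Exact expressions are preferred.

|AC| = 5·√(85)  (≈ 46.0977)

|AB| ∈ {35}
|BC| ∈ {30}
|AC| ∈ {5·√(85)}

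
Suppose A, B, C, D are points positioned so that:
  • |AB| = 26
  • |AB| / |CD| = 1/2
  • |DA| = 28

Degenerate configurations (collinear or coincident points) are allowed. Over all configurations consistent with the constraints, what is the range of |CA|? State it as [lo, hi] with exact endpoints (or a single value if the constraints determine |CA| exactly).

|AB| ∈ {26}
|AD| ∈ {28}
|CD| ∈ {52}
|BD| ∈ [2, 54]
|AC| ∈ [24, 80]
|BC| ∈ [0, 106]

|CA| ∈ [24, 80]  (≈ [24.0000, 80.0000])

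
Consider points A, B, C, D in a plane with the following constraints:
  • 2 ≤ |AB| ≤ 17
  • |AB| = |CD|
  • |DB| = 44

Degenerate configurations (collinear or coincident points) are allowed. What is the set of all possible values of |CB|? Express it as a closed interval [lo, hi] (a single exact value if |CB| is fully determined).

|AB| ∈ [2, 17]
|BD| ∈ {44}
|CD| ∈ [2, 17]
|AD| ∈ [27, 61]
|BC| ∈ [27, 61]
|AC| ∈ [10, 78]

|CB| ∈ [27, 61]  (≈ [27.0000, 61.0000])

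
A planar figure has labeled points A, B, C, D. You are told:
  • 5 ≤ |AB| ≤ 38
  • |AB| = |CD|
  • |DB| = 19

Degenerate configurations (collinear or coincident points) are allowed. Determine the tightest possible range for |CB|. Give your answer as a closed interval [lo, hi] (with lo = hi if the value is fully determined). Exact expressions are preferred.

|AB| ∈ [5, 38]
|BD| ∈ {19}
|CD| ∈ [5, 38]
|AD| ∈ [0, 57]
|BC| ∈ [0, 57]
|AC| ∈ [0, 95]

|CB| ∈ [0, 57]  (≈ [0.0000, 57.0000])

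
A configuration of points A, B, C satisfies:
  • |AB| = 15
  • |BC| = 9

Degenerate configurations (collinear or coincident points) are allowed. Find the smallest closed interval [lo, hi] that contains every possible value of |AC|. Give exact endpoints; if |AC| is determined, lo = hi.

|AC| ∈ [6, 24]  (≈ [6.0000, 24.0000])

|AB| ∈ {15}
|BC| ∈ {9}
|AC| ∈ [6, 24]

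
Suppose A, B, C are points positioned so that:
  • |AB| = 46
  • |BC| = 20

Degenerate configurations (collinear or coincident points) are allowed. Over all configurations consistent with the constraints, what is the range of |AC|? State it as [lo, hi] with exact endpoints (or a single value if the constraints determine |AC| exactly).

|AC| ∈ [26, 66]  (≈ [26.0000, 66.0000])

|AB| ∈ {46}
|BC| ∈ {20}
|AC| ∈ [26, 66]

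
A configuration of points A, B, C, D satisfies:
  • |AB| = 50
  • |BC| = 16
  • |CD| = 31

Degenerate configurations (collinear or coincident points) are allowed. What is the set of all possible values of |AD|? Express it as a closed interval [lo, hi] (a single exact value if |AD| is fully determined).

|AB| ∈ {50}
|BC| ∈ {16}
|CD| ∈ {31}
|AC| ∈ [34, 66]
|BD| ∈ [15, 47]
|AD| ∈ [3, 97]

|AD| ∈ [3, 97]  (≈ [3.0000, 97.0000])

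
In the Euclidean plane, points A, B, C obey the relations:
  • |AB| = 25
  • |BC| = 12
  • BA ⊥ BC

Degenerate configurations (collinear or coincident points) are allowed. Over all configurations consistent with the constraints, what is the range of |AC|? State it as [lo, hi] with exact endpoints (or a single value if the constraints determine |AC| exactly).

|AB| ∈ {25}
|BC| ∈ {12}
|AC| ∈ {√(769)}

|AC| = √(769)  (≈ 27.7308)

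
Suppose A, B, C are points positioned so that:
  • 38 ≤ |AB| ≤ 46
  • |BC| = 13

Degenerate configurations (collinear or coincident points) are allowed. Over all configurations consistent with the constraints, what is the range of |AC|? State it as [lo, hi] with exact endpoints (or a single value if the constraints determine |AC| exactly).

|AB| ∈ [38, 46]
|BC| ∈ {13}
|AC| ∈ [25, 59]

|AC| ∈ [25, 59]  (≈ [25.0000, 59.0000])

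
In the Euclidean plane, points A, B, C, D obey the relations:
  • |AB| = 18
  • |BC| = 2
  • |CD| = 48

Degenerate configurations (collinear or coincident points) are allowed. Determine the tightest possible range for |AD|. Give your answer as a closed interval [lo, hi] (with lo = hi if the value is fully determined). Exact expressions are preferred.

|AD| ∈ [28, 68]  (≈ [28.0000, 68.0000])

|AB| ∈ {18}
|BC| ∈ {2}
|CD| ∈ {48}
|AC| ∈ [16, 20]
|BD| ∈ [46, 50]
|AD| ∈ [28, 68]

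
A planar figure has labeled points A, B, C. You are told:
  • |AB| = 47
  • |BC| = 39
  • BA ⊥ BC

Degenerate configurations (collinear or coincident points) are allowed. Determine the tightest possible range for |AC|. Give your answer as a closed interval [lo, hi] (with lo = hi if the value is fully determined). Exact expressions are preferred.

|AB| ∈ {47}
|BC| ∈ {39}
|AC| ∈ {√(3730)}

|AC| = √(3730)  (≈ 61.0737)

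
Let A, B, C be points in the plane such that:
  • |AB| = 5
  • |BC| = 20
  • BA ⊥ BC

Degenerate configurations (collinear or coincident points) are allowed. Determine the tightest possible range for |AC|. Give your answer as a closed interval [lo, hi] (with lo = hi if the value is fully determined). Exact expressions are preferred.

|AC| = 5·√(17)  (≈ 20.6155)

|AB| ∈ {5}
|BC| ∈ {20}
|AC| ∈ {5·√(17)}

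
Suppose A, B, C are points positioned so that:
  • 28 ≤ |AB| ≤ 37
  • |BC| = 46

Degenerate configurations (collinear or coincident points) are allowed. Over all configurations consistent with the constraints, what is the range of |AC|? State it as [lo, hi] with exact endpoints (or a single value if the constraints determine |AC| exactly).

|AC| ∈ [9, 83]  (≈ [9.0000, 83.0000])

|AB| ∈ [28, 37]
|BC| ∈ {46}
|AC| ∈ [9, 83]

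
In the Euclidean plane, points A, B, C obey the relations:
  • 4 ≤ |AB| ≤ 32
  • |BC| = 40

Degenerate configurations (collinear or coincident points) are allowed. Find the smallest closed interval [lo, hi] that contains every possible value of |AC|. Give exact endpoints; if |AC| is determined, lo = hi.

|AC| ∈ [8, 72]  (≈ [8.0000, 72.0000])

|AB| ∈ [4, 32]
|BC| ∈ {40}
|AC| ∈ [8, 72]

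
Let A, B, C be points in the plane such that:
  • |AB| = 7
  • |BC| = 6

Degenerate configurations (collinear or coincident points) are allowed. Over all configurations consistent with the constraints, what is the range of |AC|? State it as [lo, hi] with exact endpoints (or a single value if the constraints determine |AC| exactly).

|AB| ∈ {7}
|BC| ∈ {6}
|AC| ∈ [1, 13]

|AC| ∈ [1, 13]  (≈ [1.0000, 13.0000])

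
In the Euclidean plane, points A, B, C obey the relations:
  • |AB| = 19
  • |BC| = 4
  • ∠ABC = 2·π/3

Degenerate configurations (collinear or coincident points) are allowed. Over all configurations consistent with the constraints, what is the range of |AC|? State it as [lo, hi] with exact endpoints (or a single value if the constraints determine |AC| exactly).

|AC| = √(453)  (≈ 21.2838)

|AB| ∈ {19}
|BC| ∈ {4}
|AC| ∈ {√(453)}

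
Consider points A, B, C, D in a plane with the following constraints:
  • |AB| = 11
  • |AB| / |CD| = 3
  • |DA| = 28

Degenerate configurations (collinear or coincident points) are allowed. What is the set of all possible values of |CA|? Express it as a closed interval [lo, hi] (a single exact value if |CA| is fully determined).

|CA| ∈ [73/3, 95/3]  (≈ [24.3333, 31.6667])

|AB| ∈ {11}
|AD| ∈ {28}
|CD| ∈ {11/3}
|BD| ∈ [17, 39]
|AC| ∈ [73/3, 95/3]
|BC| ∈ [40/3, 128/3]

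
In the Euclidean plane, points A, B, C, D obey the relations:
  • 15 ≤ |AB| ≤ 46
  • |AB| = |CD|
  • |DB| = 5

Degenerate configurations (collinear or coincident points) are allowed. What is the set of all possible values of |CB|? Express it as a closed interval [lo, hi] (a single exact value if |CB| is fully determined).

|AB| ∈ [15, 46]
|BD| ∈ {5}
|CD| ∈ [15, 46]
|AD| ∈ [10, 51]
|BC| ∈ [10, 51]
|AC| ∈ [0, 97]

|CB| ∈ [10, 51]  (≈ [10.0000, 51.0000])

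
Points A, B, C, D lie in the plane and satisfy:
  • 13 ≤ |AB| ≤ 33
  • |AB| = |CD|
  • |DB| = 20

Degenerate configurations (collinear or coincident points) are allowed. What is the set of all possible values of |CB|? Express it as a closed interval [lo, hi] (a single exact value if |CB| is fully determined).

|AB| ∈ [13, 33]
|BD| ∈ {20}
|CD| ∈ [13, 33]
|AD| ∈ [0, 53]
|BC| ∈ [0, 53]
|AC| ∈ [0, 86]

|CB| ∈ [0, 53]  (≈ [0.0000, 53.0000])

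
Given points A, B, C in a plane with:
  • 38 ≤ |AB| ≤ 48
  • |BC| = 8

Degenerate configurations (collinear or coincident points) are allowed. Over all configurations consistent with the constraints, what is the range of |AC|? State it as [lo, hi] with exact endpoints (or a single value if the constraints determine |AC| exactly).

|AC| ∈ [30, 56]  (≈ [30.0000, 56.0000])

|AB| ∈ [38, 48]
|BC| ∈ {8}
|AC| ∈ [30, 56]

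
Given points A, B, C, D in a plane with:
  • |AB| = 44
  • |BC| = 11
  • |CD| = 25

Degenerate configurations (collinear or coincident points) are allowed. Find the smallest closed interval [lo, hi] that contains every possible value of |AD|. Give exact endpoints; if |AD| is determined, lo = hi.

|AD| ∈ [8, 80]  (≈ [8.0000, 80.0000])

|AB| ∈ {44}
|BC| ∈ {11}
|CD| ∈ {25}
|AC| ∈ [33, 55]
|BD| ∈ [14, 36]
|AD| ∈ [8, 80]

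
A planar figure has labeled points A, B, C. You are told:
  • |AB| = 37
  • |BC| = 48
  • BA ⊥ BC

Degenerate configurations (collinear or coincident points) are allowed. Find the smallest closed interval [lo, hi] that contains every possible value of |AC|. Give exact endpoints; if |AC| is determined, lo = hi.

|AB| ∈ {37}
|BC| ∈ {48}
|AC| ∈ {√(3673)}

|AC| = √(3673)  (≈ 60.6053)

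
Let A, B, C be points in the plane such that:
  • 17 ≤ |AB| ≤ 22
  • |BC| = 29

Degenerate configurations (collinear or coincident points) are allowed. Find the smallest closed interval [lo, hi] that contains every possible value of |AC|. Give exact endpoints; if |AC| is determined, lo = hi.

|AB| ∈ [17, 22]
|BC| ∈ {29}
|AC| ∈ [7, 51]

|AC| ∈ [7, 51]  (≈ [7.0000, 51.0000])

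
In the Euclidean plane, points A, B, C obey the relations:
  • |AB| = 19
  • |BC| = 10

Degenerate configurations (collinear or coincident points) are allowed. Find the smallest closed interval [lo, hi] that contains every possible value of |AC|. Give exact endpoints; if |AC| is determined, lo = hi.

|AB| ∈ {19}
|BC| ∈ {10}
|AC| ∈ [9, 29]

|AC| ∈ [9, 29]  (≈ [9.0000, 29.0000])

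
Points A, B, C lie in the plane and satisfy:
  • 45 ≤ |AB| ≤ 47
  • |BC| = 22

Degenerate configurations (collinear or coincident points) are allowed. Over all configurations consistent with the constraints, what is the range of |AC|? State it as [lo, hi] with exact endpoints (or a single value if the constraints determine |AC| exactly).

|AB| ∈ [45, 47]
|BC| ∈ {22}
|AC| ∈ [23, 69]

|AC| ∈ [23, 69]  (≈ [23.0000, 69.0000])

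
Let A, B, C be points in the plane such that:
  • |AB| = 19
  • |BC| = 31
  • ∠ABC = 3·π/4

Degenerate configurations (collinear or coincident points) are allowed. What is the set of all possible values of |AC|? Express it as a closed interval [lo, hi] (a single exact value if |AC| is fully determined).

|AC| = √(589·√(2) + 1322)  (≈ 46.4217)

|AB| ∈ {19}
|BC| ∈ {31}
|AC| ∈ {√(589·√(2) + 1322)}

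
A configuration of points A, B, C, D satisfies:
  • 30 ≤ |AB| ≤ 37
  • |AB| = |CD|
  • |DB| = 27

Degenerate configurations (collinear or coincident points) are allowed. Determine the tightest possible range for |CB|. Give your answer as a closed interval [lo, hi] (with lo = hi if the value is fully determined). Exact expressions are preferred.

|AB| ∈ [30, 37]
|BD| ∈ {27}
|CD| ∈ [30, 37]
|AD| ∈ [3, 64]
|BC| ∈ [3, 64]
|AC| ∈ [0, 101]

|CB| ∈ [3, 64]  (≈ [3.0000, 64.0000])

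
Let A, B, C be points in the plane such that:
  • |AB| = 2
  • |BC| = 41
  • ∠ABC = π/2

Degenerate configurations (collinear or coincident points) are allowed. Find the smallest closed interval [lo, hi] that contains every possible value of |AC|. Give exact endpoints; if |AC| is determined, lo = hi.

|AB| ∈ {2}
|BC| ∈ {41}
|AC| ∈ {√(1685)}

|AC| = √(1685)  (≈ 41.0488)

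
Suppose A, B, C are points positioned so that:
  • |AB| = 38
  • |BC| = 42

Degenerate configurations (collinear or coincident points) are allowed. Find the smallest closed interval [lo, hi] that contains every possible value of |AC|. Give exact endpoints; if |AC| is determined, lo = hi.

|AB| ∈ {38}
|BC| ∈ {42}
|AC| ∈ [4, 80]

|AC| ∈ [4, 80]  (≈ [4.0000, 80.0000])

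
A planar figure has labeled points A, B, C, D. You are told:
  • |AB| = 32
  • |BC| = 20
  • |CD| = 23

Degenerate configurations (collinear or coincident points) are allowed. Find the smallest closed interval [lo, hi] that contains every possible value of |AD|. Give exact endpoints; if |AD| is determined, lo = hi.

|AD| ∈ [0, 75]  (≈ [0.0000, 75.0000])

|AB| ∈ {32}
|BC| ∈ {20}
|CD| ∈ {23}
|AC| ∈ [12, 52]
|BD| ∈ [3, 43]
|AD| ∈ [0, 75]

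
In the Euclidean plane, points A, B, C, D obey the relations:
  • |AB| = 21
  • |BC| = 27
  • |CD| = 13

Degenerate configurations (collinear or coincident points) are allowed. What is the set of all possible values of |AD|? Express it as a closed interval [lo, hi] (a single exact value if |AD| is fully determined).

|AB| ∈ {21}
|BC| ∈ {27}
|CD| ∈ {13}
|AC| ∈ [6, 48]
|BD| ∈ [14, 40]
|AD| ∈ [0, 61]

|AD| ∈ [0, 61]  (≈ [0.0000, 61.0000])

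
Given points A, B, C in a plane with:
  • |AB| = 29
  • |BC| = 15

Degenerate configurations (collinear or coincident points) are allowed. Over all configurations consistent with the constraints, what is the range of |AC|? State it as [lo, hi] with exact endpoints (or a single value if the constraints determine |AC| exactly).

|AC| ∈ [14, 44]  (≈ [14.0000, 44.0000])

|AB| ∈ {29}
|BC| ∈ {15}
|AC| ∈ [14, 44]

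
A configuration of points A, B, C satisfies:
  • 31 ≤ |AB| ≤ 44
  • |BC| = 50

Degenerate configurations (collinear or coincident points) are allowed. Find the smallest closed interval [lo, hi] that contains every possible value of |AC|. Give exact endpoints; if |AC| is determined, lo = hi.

|AB| ∈ [31, 44]
|BC| ∈ {50}
|AC| ∈ [6, 94]

|AC| ∈ [6, 94]  (≈ [6.0000, 94.0000])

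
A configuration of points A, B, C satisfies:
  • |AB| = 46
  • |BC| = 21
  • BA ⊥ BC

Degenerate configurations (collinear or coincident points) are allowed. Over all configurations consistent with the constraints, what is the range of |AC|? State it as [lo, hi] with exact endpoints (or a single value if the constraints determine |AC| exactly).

|AC| = √(2557)  (≈ 50.5668)

|AB| ∈ {46}
|BC| ∈ {21}
|AC| ∈ {√(2557)}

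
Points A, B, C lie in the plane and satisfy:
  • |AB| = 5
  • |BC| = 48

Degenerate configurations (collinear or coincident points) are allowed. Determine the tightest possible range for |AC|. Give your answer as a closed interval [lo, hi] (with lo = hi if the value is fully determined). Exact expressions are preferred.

|AC| ∈ [43, 53]  (≈ [43.0000, 53.0000])

|AB| ∈ {5}
|BC| ∈ {48}
|AC| ∈ [43, 53]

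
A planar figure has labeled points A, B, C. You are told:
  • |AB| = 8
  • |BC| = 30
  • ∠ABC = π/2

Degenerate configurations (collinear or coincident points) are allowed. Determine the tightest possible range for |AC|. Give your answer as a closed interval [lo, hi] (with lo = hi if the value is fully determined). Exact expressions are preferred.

|AB| ∈ {8}
|BC| ∈ {30}
|AC| ∈ {2·√(241)}

|AC| = 2·√(241)  (≈ 31.0483)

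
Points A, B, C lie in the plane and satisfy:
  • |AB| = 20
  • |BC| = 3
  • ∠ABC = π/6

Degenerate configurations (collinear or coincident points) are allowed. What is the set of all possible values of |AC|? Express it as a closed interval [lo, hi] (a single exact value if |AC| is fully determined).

|AB| ∈ {20}
|BC| ∈ {3}
|AC| ∈ {√(409 - 60·√(3))}

|AC| = √(409 - 60·√(3))  (≈ 17.4665)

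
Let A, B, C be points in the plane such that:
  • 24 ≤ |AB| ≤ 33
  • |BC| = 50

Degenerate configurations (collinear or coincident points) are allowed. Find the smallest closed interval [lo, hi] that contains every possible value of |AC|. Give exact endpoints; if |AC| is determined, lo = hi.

|AC| ∈ [17, 83]  (≈ [17.0000, 83.0000])

|AB| ∈ [24, 33]
|BC| ∈ {50}
|AC| ∈ [17, 83]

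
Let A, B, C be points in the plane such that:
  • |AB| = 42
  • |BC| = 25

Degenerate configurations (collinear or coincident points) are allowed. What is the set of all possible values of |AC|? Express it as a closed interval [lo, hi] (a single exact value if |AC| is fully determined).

|AC| ∈ [17, 67]  (≈ [17.0000, 67.0000])

|AB| ∈ {42}
|BC| ∈ {25}
|AC| ∈ [17, 67]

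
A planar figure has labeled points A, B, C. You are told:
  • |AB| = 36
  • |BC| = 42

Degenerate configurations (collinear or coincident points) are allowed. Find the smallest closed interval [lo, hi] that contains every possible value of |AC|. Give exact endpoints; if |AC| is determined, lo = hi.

|AC| ∈ [6, 78]  (≈ [6.0000, 78.0000])

|AB| ∈ {36}
|BC| ∈ {42}
|AC| ∈ [6, 78]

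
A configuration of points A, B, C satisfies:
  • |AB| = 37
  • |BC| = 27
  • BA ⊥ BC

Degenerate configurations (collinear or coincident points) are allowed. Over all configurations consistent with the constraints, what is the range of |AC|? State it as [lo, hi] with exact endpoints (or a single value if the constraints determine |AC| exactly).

|AC| = √(2098)  (≈ 45.8039)

|AB| ∈ {37}
|BC| ∈ {27}
|AC| ∈ {√(2098)}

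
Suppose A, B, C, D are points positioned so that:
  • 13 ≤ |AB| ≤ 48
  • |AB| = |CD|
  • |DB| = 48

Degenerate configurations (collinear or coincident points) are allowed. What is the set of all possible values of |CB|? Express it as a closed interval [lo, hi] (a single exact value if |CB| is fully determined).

|CB| ∈ [0, 96]  (≈ [0.0000, 96.0000])

|AB| ∈ [13, 48]
|BD| ∈ {48}
|CD| ∈ [13, 48]
|AD| ∈ [0, 96]
|BC| ∈ [0, 96]
|AC| ∈ [0, 144]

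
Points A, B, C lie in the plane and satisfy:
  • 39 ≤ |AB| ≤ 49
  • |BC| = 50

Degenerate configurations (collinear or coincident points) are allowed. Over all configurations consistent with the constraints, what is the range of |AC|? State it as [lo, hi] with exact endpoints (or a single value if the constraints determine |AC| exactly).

|AC| ∈ [1, 99]  (≈ [1.0000, 99.0000])

|AB| ∈ [39, 49]
|BC| ∈ {50}
|AC| ∈ [1, 99]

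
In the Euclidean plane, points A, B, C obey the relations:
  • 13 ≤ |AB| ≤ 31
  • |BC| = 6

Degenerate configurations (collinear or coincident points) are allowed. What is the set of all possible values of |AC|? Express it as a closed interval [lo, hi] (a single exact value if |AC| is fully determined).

|AC| ∈ [7, 37]  (≈ [7.0000, 37.0000])

|AB| ∈ [13, 31]
|BC| ∈ {6}
|AC| ∈ [7, 37]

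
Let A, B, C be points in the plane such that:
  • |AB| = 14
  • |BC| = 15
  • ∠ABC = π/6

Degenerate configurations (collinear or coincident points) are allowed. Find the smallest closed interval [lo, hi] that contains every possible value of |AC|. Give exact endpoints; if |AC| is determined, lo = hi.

|AC| = √(421 - 210·√(3))  (≈ 7.5677)

|AB| ∈ {14}
|BC| ∈ {15}
|AC| ∈ {√(421 - 210·√(3))}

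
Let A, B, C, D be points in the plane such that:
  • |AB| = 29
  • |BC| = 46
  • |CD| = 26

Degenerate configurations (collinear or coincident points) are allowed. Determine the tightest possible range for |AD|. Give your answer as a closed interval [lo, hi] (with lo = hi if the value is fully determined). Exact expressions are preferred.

|AD| ∈ [0, 101]  (≈ [0.0000, 101.0000])

|AB| ∈ {29}
|BC| ∈ {46}
|CD| ∈ {26}
|AC| ∈ [17, 75]
|BD| ∈ [20, 72]
|AD| ∈ [0, 101]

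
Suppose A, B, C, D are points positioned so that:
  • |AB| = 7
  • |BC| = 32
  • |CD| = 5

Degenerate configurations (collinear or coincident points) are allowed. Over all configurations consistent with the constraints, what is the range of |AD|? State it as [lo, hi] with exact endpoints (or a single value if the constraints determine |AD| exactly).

|AD| ∈ [20, 44]  (≈ [20.0000, 44.0000])

|AB| ∈ {7}
|BC| ∈ {32}
|CD| ∈ {5}
|AC| ∈ [25, 39]
|BD| ∈ [27, 37]
|AD| ∈ [20, 44]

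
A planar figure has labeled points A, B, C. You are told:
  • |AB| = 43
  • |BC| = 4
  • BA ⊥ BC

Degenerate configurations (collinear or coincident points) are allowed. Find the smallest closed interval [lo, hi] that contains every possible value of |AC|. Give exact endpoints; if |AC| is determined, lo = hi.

|AC| = √(1865)  (≈ 43.1856)

|AB| ∈ {43}
|BC| ∈ {4}
|AC| ∈ {√(1865)}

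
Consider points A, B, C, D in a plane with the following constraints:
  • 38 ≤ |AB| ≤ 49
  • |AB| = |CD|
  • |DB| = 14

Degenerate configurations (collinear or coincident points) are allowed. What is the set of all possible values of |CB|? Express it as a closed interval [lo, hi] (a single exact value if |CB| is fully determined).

|CB| ∈ [24, 63]  (≈ [24.0000, 63.0000])

|AB| ∈ [38, 49]
|BD| ∈ {14}
|CD| ∈ [38, 49]
|AD| ∈ [24, 63]
|BC| ∈ [24, 63]
|AC| ∈ [0, 112]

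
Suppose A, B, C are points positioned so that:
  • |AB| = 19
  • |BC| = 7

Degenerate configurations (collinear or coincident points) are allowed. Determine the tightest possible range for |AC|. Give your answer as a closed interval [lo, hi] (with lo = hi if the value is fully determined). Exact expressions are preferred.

|AB| ∈ {19}
|BC| ∈ {7}
|AC| ∈ [12, 26]

|AC| ∈ [12, 26]  (≈ [12.0000, 26.0000])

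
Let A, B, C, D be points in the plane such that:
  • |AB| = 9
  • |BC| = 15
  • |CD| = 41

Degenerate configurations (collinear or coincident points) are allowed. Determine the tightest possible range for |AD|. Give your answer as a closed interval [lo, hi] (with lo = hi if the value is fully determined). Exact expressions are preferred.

|AB| ∈ {9}
|BC| ∈ {15}
|CD| ∈ {41}
|AC| ∈ [6, 24]
|BD| ∈ [26, 56]
|AD| ∈ [17, 65]

|AD| ∈ [17, 65]  (≈ [17.0000, 65.0000])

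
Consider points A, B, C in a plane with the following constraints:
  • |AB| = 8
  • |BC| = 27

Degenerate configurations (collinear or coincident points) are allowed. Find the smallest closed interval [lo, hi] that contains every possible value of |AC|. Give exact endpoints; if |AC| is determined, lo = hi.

|AC| ∈ [19, 35]  (≈ [19.0000, 35.0000])

|AB| ∈ {8}
|BC| ∈ {27}
|AC| ∈ [19, 35]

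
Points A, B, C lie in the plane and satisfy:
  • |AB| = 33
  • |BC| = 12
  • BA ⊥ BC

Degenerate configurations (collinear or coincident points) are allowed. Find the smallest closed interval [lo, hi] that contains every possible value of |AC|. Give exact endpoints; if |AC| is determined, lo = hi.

|AC| = 3·√(137)  (≈ 35.1141)

|AB| ∈ {33}
|BC| ∈ {12}
|AC| ∈ {3·√(137)}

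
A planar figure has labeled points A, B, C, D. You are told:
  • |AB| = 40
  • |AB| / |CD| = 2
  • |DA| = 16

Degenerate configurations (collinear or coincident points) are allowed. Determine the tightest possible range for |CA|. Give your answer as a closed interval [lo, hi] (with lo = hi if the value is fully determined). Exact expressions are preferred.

|AB| ∈ {40}
|AD| ∈ {16}
|CD| ∈ {20}
|BD| ∈ [24, 56]
|AC| ∈ [4, 36]
|BC| ∈ [4, 76]

|CA| ∈ [4, 36]  (≈ [4.0000, 36.0000])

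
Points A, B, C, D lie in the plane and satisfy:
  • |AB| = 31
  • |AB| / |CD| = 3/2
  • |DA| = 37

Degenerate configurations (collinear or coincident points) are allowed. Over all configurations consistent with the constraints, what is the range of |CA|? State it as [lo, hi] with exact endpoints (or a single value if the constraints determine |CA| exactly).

|AB| ∈ {31}
|AD| ∈ {37}
|CD| ∈ {62/3}
|BD| ∈ [6, 68]
|AC| ∈ [49/3, 173/3]
|BC| ∈ [0, 266/3]

|CA| ∈ [49/3, 173/3]  (≈ [16.3333, 57.6667])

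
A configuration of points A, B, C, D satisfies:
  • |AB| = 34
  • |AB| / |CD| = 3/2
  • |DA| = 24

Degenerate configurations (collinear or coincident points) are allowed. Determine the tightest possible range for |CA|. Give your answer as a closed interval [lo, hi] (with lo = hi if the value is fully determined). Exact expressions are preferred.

|CA| ∈ [4/3, 140/3]  (≈ [1.3333, 46.6667])

|AB| ∈ {34}
|AD| ∈ {24}
|CD| ∈ {68/3}
|BD| ∈ [10, 58]
|AC| ∈ [4/3, 140/3]
|BC| ∈ [0, 242/3]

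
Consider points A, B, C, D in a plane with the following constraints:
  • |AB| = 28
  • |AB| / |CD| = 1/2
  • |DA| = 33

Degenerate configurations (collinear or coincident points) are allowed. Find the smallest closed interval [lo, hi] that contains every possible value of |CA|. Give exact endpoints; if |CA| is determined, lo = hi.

|CA| ∈ [23, 89]  (≈ [23.0000, 89.0000])

|AB| ∈ {28}
|AD| ∈ {33}
|CD| ∈ {56}
|BD| ∈ [5, 61]
|AC| ∈ [23, 89]
|BC| ∈ [0, 117]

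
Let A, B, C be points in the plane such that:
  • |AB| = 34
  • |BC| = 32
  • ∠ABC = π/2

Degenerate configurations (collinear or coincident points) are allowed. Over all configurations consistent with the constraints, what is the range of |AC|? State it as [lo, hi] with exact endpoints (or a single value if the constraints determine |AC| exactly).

|AB| ∈ {34}
|BC| ∈ {32}
|AC| ∈ {2·√(545)}

|AC| = 2·√(545)  (≈ 46.6905)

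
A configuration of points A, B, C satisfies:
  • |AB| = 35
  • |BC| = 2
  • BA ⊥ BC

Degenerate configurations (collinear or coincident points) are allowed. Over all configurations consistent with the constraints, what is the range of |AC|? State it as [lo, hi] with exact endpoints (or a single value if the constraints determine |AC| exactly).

|AB| ∈ {35}
|BC| ∈ {2}
|AC| ∈ {√(1229)}

|AC| = √(1229)  (≈ 35.0571)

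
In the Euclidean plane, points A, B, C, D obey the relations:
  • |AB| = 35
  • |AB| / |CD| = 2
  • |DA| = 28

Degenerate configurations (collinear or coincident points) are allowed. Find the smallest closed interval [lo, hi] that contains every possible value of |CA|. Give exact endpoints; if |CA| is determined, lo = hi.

|CA| ∈ [21/2, 91/2]  (≈ [10.5000, 45.5000])

|AB| ∈ {35}
|AD| ∈ {28}
|CD| ∈ {35/2}
|BD| ∈ [7, 63]
|AC| ∈ [21/2, 91/2]
|BC| ∈ [0, 161/2]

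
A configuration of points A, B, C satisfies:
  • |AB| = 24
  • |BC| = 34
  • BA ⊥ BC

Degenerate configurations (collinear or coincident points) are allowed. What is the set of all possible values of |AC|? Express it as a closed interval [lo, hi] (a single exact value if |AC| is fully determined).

|AB| ∈ {24}
|BC| ∈ {34}
|AC| ∈ {2·√(433)}

|AC| = 2·√(433)  (≈ 41.6173)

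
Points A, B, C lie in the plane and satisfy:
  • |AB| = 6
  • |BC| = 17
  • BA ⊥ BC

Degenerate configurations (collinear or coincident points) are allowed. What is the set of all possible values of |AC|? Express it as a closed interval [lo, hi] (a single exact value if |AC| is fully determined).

|AC| = 5·√(13)  (≈ 18.0278)

|AB| ∈ {6}
|BC| ∈ {17}
|AC| ∈ {5·√(13)}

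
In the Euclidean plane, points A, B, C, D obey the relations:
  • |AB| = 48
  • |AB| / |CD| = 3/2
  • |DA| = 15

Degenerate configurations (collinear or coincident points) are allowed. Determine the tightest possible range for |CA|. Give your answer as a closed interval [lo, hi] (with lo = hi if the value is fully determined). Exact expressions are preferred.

|AB| ∈ {48}
|AD| ∈ {15}
|CD| ∈ {32}
|BD| ∈ [33, 63]
|AC| ∈ [17, 47]
|BC| ∈ [1, 95]

|CA| ∈ [17, 47]  (≈ [17.0000, 47.0000])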